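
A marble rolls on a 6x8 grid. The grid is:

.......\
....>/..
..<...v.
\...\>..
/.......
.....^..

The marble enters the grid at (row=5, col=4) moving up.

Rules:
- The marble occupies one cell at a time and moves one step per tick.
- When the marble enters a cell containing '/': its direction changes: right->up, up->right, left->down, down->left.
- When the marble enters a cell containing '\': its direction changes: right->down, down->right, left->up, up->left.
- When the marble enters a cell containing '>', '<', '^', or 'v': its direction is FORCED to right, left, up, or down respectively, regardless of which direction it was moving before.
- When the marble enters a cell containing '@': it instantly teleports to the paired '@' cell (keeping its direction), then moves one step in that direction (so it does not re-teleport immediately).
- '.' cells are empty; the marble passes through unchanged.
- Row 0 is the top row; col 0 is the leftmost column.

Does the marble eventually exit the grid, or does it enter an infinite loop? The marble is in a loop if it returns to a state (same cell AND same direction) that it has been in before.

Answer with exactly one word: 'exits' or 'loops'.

Step 1: enter (5,4), '.' pass, move up to (4,4)
Step 2: enter (4,4), '.' pass, move up to (3,4)
Step 3: enter (3,4), '\' deflects up->left, move left to (3,3)
Step 4: enter (3,3), '.' pass, move left to (3,2)
Step 5: enter (3,2), '.' pass, move left to (3,1)
Step 6: enter (3,1), '.' pass, move left to (3,0)
Step 7: enter (3,0), '\' deflects left->up, move up to (2,0)
Step 8: enter (2,0), '.' pass, move up to (1,0)
Step 9: enter (1,0), '.' pass, move up to (0,0)
Step 10: enter (0,0), '.' pass, move up to (-1,0)
Step 11: at (-1,0) — EXIT via top edge, pos 0

Answer: exits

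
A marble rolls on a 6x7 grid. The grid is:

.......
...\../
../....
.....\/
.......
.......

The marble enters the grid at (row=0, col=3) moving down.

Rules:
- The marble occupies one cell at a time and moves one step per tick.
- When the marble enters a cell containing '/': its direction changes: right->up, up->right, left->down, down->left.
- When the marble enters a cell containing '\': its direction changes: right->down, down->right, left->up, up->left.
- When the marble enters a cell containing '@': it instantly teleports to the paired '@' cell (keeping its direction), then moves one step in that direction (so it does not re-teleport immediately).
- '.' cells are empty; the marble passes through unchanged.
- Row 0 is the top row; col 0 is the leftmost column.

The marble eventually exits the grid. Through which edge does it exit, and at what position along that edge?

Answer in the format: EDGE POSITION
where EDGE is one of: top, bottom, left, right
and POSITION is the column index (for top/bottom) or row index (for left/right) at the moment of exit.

Step 1: enter (0,3), '.' pass, move down to (1,3)
Step 2: enter (1,3), '\' deflects down->right, move right to (1,4)
Step 3: enter (1,4), '.' pass, move right to (1,5)
Step 4: enter (1,5), '.' pass, move right to (1,6)
Step 5: enter (1,6), '/' deflects right->up, move up to (0,6)
Step 6: enter (0,6), '.' pass, move up to (-1,6)
Step 7: at (-1,6) — EXIT via top edge, pos 6

Answer: top 6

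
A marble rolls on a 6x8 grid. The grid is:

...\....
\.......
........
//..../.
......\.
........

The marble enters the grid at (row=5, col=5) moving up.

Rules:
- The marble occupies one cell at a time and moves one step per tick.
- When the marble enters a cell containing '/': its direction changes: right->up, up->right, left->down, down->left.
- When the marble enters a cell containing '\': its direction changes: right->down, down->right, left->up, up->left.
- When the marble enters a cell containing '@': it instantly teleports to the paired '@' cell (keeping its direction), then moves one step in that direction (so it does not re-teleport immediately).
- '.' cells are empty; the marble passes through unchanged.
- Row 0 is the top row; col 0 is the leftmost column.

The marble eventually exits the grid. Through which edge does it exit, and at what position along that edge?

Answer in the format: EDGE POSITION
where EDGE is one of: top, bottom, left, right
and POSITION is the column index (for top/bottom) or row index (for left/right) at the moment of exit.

Step 1: enter (5,5), '.' pass, move up to (4,5)
Step 2: enter (4,5), '.' pass, move up to (3,5)
Step 3: enter (3,5), '.' pass, move up to (2,5)
Step 4: enter (2,5), '.' pass, move up to (1,5)
Step 5: enter (1,5), '.' pass, move up to (0,5)
Step 6: enter (0,5), '.' pass, move up to (-1,5)
Step 7: at (-1,5) — EXIT via top edge, pos 5

Answer: top 5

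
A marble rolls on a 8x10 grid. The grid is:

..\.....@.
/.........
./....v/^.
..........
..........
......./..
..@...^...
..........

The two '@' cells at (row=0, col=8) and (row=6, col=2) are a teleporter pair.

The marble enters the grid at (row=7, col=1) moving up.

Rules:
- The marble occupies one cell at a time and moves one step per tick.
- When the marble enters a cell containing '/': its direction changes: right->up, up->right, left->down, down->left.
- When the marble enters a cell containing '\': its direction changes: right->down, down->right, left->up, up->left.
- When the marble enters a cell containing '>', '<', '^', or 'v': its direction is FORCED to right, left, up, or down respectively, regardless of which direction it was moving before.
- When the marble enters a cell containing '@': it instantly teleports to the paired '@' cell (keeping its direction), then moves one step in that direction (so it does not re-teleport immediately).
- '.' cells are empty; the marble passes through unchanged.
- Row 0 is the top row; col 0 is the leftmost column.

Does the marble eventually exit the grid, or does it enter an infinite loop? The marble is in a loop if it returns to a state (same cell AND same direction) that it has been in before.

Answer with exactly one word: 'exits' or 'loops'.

Answer: loops

Derivation:
Step 1: enter (7,1), '.' pass, move up to (6,1)
Step 2: enter (6,1), '.' pass, move up to (5,1)
Step 3: enter (5,1), '.' pass, move up to (4,1)
Step 4: enter (4,1), '.' pass, move up to (3,1)
Step 5: enter (3,1), '.' pass, move up to (2,1)
Step 6: enter (2,1), '/' deflects up->right, move right to (2,2)
Step 7: enter (2,2), '.' pass, move right to (2,3)
Step 8: enter (2,3), '.' pass, move right to (2,4)
Step 9: enter (2,4), '.' pass, move right to (2,5)
Step 10: enter (2,5), '.' pass, move right to (2,6)
Step 11: enter (2,6), 'v' forces right->down, move down to (3,6)
Step 12: enter (3,6), '.' pass, move down to (4,6)
Step 13: enter (4,6), '.' pass, move down to (5,6)
Step 14: enter (5,6), '.' pass, move down to (6,6)
Step 15: enter (6,6), '^' forces down->up, move up to (5,6)
Step 16: enter (5,6), '.' pass, move up to (4,6)
Step 17: enter (4,6), '.' pass, move up to (3,6)
Step 18: enter (3,6), '.' pass, move up to (2,6)
Step 19: enter (2,6), 'v' forces up->down, move down to (3,6)
Step 20: at (3,6) dir=down — LOOP DETECTED (seen before)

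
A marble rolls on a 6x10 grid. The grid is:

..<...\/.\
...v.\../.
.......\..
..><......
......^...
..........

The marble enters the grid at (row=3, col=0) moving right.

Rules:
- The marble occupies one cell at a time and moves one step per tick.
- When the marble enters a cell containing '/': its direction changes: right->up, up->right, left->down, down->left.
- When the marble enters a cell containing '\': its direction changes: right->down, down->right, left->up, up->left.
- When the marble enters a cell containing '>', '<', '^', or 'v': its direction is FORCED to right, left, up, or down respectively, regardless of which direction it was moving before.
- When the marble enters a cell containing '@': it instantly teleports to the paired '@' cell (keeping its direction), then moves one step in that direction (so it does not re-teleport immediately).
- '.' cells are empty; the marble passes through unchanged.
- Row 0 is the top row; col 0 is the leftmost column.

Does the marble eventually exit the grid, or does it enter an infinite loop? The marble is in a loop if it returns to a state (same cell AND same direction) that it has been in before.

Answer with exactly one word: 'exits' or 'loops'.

Answer: loops

Derivation:
Step 1: enter (3,0), '.' pass, move right to (3,1)
Step 2: enter (3,1), '.' pass, move right to (3,2)
Step 3: enter (3,2), '>' forces right->right, move right to (3,3)
Step 4: enter (3,3), '<' forces right->left, move left to (3,2)
Step 5: enter (3,2), '>' forces left->right, move right to (3,3)
Step 6: at (3,3) dir=right — LOOP DETECTED (seen before)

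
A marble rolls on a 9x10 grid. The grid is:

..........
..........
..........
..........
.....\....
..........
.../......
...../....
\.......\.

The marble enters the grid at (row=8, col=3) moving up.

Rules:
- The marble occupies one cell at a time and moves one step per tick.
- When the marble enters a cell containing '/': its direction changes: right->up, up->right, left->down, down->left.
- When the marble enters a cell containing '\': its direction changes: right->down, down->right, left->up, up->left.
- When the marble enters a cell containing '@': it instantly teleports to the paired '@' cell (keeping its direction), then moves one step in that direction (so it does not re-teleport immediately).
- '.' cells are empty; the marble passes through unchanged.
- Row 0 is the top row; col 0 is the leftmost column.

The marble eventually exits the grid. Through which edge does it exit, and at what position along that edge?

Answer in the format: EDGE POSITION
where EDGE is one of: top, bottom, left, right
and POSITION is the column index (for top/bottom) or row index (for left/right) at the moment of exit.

Answer: right 6

Derivation:
Step 1: enter (8,3), '.' pass, move up to (7,3)
Step 2: enter (7,3), '.' pass, move up to (6,3)
Step 3: enter (6,3), '/' deflects up->right, move right to (6,4)
Step 4: enter (6,4), '.' pass, move right to (6,5)
Step 5: enter (6,5), '.' pass, move right to (6,6)
Step 6: enter (6,6), '.' pass, move right to (6,7)
Step 7: enter (6,7), '.' pass, move right to (6,8)
Step 8: enter (6,8), '.' pass, move right to (6,9)
Step 9: enter (6,9), '.' pass, move right to (6,10)
Step 10: at (6,10) — EXIT via right edge, pos 6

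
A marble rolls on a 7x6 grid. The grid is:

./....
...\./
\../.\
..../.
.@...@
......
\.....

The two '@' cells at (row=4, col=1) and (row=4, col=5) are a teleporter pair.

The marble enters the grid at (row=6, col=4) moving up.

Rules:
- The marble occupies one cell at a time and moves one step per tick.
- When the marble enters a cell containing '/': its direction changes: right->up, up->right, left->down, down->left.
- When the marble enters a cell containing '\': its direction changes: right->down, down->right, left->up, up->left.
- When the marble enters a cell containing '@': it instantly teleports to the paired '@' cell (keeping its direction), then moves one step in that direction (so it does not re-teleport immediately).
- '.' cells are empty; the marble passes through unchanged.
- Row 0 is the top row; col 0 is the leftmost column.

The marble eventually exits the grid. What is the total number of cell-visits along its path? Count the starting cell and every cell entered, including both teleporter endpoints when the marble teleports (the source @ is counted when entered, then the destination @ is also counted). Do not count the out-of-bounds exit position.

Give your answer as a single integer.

Answer: 5

Derivation:
Step 1: enter (6,4), '.' pass, move up to (5,4)
Step 2: enter (5,4), '.' pass, move up to (4,4)
Step 3: enter (4,4), '.' pass, move up to (3,4)
Step 4: enter (3,4), '/' deflects up->right, move right to (3,5)
Step 5: enter (3,5), '.' pass, move right to (3,6)
Step 6: at (3,6) — EXIT via right edge, pos 3
Path length (cell visits): 5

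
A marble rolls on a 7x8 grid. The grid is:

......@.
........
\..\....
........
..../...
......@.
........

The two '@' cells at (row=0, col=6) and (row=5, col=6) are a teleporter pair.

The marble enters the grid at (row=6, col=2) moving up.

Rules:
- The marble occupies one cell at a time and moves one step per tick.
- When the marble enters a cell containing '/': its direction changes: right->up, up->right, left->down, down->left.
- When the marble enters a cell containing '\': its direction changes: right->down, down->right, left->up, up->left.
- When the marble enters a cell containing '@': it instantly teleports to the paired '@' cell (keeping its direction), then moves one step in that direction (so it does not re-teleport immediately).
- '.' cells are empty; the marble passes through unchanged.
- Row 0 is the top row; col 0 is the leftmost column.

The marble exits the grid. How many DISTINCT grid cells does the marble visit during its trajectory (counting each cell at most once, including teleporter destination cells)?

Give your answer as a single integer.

Answer: 7

Derivation:
Step 1: enter (6,2), '.' pass, move up to (5,2)
Step 2: enter (5,2), '.' pass, move up to (4,2)
Step 3: enter (4,2), '.' pass, move up to (3,2)
Step 4: enter (3,2), '.' pass, move up to (2,2)
Step 5: enter (2,2), '.' pass, move up to (1,2)
Step 6: enter (1,2), '.' pass, move up to (0,2)
Step 7: enter (0,2), '.' pass, move up to (-1,2)
Step 8: at (-1,2) — EXIT via top edge, pos 2
Distinct cells visited: 7 (path length 7)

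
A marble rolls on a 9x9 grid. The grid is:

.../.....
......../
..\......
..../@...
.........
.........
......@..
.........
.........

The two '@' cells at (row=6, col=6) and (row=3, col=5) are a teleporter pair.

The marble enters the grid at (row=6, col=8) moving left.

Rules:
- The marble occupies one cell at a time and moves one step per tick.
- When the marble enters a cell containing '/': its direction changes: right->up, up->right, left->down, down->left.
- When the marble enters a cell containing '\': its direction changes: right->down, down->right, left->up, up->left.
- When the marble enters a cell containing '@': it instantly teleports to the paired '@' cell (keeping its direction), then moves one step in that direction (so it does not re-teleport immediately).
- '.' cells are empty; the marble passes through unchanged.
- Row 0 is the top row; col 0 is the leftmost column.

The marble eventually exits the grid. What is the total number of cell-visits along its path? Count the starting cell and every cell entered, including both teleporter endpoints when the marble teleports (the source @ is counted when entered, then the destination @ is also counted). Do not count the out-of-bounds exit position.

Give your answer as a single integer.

Answer: 10

Derivation:
Step 1: enter (6,8), '.' pass, move left to (6,7)
Step 2: enter (6,7), '.' pass, move left to (6,6)
Step 3: enter (6,6), '@' teleport (6,6)->(3,5), also enter (3,5), move left to (3,4)
Step 4: enter (3,4), '/' deflects left->down, move down to (4,4)
Step 5: enter (4,4), '.' pass, move down to (5,4)
Step 6: enter (5,4), '.' pass, move down to (6,4)
Step 7: enter (6,4), '.' pass, move down to (7,4)
Step 8: enter (7,4), '.' pass, move down to (8,4)
Step 9: enter (8,4), '.' pass, move down to (9,4)
Step 10: at (9,4) — EXIT via bottom edge, pos 4
Path length (cell visits): 10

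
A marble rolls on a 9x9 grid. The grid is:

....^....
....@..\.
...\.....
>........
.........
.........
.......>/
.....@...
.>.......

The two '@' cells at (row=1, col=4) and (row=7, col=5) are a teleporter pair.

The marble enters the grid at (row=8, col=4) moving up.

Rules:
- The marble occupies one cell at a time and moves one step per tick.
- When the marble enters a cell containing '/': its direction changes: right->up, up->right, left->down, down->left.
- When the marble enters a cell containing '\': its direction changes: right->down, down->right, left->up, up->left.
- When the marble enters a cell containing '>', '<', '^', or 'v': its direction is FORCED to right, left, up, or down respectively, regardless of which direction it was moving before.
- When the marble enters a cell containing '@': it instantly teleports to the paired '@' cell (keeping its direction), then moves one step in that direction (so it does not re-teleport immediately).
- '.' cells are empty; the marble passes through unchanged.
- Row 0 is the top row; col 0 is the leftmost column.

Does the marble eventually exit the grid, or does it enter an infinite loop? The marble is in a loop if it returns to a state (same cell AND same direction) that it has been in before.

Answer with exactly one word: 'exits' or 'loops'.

Answer: exits

Derivation:
Step 1: enter (8,4), '.' pass, move up to (7,4)
Step 2: enter (7,4), '.' pass, move up to (6,4)
Step 3: enter (6,4), '.' pass, move up to (5,4)
Step 4: enter (5,4), '.' pass, move up to (4,4)
Step 5: enter (4,4), '.' pass, move up to (3,4)
Step 6: enter (3,4), '.' pass, move up to (2,4)
Step 7: enter (2,4), '.' pass, move up to (1,4)
Step 8: enter (1,4), '@' teleport (1,4)->(7,5), also enter (7,5), move up to (6,5)
Step 9: enter (6,5), '.' pass, move up to (5,5)
Step 10: enter (5,5), '.' pass, move up to (4,5)
Step 11: enter (4,5), '.' pass, move up to (3,5)
Step 12: enter (3,5), '.' pass, move up to (2,5)
Step 13: enter (2,5), '.' pass, move up to (1,5)
Step 14: enter (1,5), '.' pass, move up to (0,5)
Step 15: enter (0,5), '.' pass, move up to (-1,5)
Step 16: at (-1,5) — EXIT via top edge, pos 5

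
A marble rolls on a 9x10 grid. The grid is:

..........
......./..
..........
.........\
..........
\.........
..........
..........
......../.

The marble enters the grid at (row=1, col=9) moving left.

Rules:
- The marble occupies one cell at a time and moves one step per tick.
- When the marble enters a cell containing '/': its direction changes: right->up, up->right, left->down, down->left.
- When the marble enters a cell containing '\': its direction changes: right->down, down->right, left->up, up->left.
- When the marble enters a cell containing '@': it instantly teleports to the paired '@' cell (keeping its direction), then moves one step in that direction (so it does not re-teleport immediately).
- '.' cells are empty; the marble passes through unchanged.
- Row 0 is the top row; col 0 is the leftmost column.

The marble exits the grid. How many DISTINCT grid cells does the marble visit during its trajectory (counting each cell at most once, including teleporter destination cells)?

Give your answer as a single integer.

Step 1: enter (1,9), '.' pass, move left to (1,8)
Step 2: enter (1,8), '.' pass, move left to (1,7)
Step 3: enter (1,7), '/' deflects left->down, move down to (2,7)
Step 4: enter (2,7), '.' pass, move down to (3,7)
Step 5: enter (3,7), '.' pass, move down to (4,7)
Step 6: enter (4,7), '.' pass, move down to (5,7)
Step 7: enter (5,7), '.' pass, move down to (6,7)
Step 8: enter (6,7), '.' pass, move down to (7,7)
Step 9: enter (7,7), '.' pass, move down to (8,7)
Step 10: enter (8,7), '.' pass, move down to (9,7)
Step 11: at (9,7) — EXIT via bottom edge, pos 7
Distinct cells visited: 10 (path length 10)

Answer: 10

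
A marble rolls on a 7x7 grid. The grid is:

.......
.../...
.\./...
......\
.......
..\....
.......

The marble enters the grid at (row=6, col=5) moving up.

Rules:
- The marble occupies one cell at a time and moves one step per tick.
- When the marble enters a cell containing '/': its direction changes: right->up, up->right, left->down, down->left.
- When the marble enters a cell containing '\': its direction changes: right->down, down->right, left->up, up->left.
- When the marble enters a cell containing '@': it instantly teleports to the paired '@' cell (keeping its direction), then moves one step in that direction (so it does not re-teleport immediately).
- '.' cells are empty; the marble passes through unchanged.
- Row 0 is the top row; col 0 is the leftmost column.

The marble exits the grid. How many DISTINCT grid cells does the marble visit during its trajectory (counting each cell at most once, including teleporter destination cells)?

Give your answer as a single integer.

Step 1: enter (6,5), '.' pass, move up to (5,5)
Step 2: enter (5,5), '.' pass, move up to (4,5)
Step 3: enter (4,5), '.' pass, move up to (3,5)
Step 4: enter (3,5), '.' pass, move up to (2,5)
Step 5: enter (2,5), '.' pass, move up to (1,5)
Step 6: enter (1,5), '.' pass, move up to (0,5)
Step 7: enter (0,5), '.' pass, move up to (-1,5)
Step 8: at (-1,5) — EXIT via top edge, pos 5
Distinct cells visited: 7 (path length 7)

Answer: 7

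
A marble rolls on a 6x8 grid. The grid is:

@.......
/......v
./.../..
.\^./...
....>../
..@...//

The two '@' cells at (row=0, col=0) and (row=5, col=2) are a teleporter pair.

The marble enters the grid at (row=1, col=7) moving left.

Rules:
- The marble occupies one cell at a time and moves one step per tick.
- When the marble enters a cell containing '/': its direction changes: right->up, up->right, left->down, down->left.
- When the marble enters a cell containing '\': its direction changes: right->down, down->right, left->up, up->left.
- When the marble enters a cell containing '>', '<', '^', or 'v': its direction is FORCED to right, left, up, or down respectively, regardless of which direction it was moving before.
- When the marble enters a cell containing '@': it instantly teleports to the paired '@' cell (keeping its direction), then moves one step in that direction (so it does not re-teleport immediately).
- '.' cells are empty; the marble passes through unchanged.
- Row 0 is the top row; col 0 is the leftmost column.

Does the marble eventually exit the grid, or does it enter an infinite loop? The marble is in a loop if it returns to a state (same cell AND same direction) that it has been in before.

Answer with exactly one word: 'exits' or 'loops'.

Step 1: enter (1,7), 'v' forces left->down, move down to (2,7)
Step 2: enter (2,7), '.' pass, move down to (3,7)
Step 3: enter (3,7), '.' pass, move down to (4,7)
Step 4: enter (4,7), '/' deflects down->left, move left to (4,6)
Step 5: enter (4,6), '.' pass, move left to (4,5)
Step 6: enter (4,5), '.' pass, move left to (4,4)
Step 7: enter (4,4), '>' forces left->right, move right to (4,5)
Step 8: enter (4,5), '.' pass, move right to (4,6)
Step 9: enter (4,6), '.' pass, move right to (4,7)
Step 10: enter (4,7), '/' deflects right->up, move up to (3,7)
Step 11: enter (3,7), '.' pass, move up to (2,7)
Step 12: enter (2,7), '.' pass, move up to (1,7)
Step 13: enter (1,7), 'v' forces up->down, move down to (2,7)
Step 14: at (2,7) dir=down — LOOP DETECTED (seen before)

Answer: loops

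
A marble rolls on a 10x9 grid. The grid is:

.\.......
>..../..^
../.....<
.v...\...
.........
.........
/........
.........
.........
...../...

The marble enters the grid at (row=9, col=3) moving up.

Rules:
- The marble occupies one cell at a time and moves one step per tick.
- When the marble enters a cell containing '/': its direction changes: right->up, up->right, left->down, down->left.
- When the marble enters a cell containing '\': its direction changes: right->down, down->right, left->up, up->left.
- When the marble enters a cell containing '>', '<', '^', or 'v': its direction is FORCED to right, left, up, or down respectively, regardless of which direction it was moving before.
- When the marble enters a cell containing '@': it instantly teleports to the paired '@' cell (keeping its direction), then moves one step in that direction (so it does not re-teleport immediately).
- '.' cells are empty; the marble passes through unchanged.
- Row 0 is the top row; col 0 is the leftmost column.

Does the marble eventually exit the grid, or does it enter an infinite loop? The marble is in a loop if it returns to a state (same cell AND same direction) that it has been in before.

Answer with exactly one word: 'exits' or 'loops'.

Step 1: enter (9,3), '.' pass, move up to (8,3)
Step 2: enter (8,3), '.' pass, move up to (7,3)
Step 3: enter (7,3), '.' pass, move up to (6,3)
Step 4: enter (6,3), '.' pass, move up to (5,3)
Step 5: enter (5,3), '.' pass, move up to (4,3)
Step 6: enter (4,3), '.' pass, move up to (3,3)
Step 7: enter (3,3), '.' pass, move up to (2,3)
Step 8: enter (2,3), '.' pass, move up to (1,3)
Step 9: enter (1,3), '.' pass, move up to (0,3)
Step 10: enter (0,3), '.' pass, move up to (-1,3)
Step 11: at (-1,3) — EXIT via top edge, pos 3

Answer: exits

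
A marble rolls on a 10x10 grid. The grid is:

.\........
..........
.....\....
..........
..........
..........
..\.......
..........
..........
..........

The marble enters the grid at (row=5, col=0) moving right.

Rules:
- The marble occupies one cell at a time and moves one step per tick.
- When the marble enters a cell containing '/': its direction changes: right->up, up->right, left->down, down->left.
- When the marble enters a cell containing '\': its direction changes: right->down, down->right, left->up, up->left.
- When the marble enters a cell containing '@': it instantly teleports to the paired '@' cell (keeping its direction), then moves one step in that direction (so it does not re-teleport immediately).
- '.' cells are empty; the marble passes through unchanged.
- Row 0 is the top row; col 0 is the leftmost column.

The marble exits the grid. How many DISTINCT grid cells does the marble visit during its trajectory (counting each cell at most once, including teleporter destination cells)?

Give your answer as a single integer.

Step 1: enter (5,0), '.' pass, move right to (5,1)
Step 2: enter (5,1), '.' pass, move right to (5,2)
Step 3: enter (5,2), '.' pass, move right to (5,3)
Step 4: enter (5,3), '.' pass, move right to (5,4)
Step 5: enter (5,4), '.' pass, move right to (5,5)
Step 6: enter (5,5), '.' pass, move right to (5,6)
Step 7: enter (5,6), '.' pass, move right to (5,7)
Step 8: enter (5,7), '.' pass, move right to (5,8)
Step 9: enter (5,8), '.' pass, move right to (5,9)
Step 10: enter (5,9), '.' pass, move right to (5,10)
Step 11: at (5,10) — EXIT via right edge, pos 5
Distinct cells visited: 10 (path length 10)

Answer: 10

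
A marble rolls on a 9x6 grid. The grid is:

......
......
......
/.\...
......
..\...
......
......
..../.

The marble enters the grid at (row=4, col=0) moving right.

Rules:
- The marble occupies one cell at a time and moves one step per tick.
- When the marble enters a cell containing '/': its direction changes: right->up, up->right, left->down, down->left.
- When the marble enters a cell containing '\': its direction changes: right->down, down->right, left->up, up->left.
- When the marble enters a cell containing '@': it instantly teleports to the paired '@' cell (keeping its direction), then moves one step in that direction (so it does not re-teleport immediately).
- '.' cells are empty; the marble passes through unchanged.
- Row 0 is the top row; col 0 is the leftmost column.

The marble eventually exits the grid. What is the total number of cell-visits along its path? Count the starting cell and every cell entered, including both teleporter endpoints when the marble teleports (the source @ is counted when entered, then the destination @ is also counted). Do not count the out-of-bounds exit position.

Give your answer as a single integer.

Step 1: enter (4,0), '.' pass, move right to (4,1)
Step 2: enter (4,1), '.' pass, move right to (4,2)
Step 3: enter (4,2), '.' pass, move right to (4,3)
Step 4: enter (4,3), '.' pass, move right to (4,4)
Step 5: enter (4,4), '.' pass, move right to (4,5)
Step 6: enter (4,5), '.' pass, move right to (4,6)
Step 7: at (4,6) — EXIT via right edge, pos 4
Path length (cell visits): 6

Answer: 6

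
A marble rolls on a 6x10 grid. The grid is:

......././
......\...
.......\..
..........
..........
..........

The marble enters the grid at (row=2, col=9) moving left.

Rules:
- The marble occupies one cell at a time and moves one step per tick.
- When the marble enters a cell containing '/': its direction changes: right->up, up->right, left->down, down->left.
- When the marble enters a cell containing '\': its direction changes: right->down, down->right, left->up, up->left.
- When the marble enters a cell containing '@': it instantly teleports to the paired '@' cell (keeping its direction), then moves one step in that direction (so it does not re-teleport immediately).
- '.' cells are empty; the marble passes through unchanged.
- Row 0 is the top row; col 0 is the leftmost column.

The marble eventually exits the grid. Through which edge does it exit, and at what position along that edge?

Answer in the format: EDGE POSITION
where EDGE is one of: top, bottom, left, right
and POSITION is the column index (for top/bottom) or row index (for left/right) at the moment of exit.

Answer: top 9

Derivation:
Step 1: enter (2,9), '.' pass, move left to (2,8)
Step 2: enter (2,8), '.' pass, move left to (2,7)
Step 3: enter (2,7), '\' deflects left->up, move up to (1,7)
Step 4: enter (1,7), '.' pass, move up to (0,7)
Step 5: enter (0,7), '/' deflects up->right, move right to (0,8)
Step 6: enter (0,8), '.' pass, move right to (0,9)
Step 7: enter (0,9), '/' deflects right->up, move up to (-1,9)
Step 8: at (-1,9) — EXIT via top edge, pos 9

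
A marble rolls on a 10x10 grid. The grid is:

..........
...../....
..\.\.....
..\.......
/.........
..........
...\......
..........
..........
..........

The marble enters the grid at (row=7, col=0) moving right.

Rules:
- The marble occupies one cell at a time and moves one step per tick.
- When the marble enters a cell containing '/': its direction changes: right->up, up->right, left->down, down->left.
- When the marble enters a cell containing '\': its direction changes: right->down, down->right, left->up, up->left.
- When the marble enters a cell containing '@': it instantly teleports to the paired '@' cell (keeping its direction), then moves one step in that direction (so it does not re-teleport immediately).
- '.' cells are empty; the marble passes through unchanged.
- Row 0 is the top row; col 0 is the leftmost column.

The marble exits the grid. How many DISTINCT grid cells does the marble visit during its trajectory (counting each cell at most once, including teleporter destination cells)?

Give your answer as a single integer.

Step 1: enter (7,0), '.' pass, move right to (7,1)
Step 2: enter (7,1), '.' pass, move right to (7,2)
Step 3: enter (7,2), '.' pass, move right to (7,3)
Step 4: enter (7,3), '.' pass, move right to (7,4)
Step 5: enter (7,4), '.' pass, move right to (7,5)
Step 6: enter (7,5), '.' pass, move right to (7,6)
Step 7: enter (7,6), '.' pass, move right to (7,7)
Step 8: enter (7,7), '.' pass, move right to (7,8)
Step 9: enter (7,8), '.' pass, move right to (7,9)
Step 10: enter (7,9), '.' pass, move right to (7,10)
Step 11: at (7,10) — EXIT via right edge, pos 7
Distinct cells visited: 10 (path length 10)

Answer: 10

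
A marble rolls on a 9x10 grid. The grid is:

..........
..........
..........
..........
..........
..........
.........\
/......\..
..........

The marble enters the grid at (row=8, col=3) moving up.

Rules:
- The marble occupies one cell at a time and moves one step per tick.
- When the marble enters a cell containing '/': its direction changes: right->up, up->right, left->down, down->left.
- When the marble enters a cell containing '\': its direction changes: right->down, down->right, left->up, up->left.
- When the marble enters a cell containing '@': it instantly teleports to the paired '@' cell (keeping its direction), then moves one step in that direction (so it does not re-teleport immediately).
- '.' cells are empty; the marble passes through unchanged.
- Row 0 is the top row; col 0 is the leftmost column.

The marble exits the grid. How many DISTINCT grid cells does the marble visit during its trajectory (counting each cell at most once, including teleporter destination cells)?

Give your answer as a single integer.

Answer: 9

Derivation:
Step 1: enter (8,3), '.' pass, move up to (7,3)
Step 2: enter (7,3), '.' pass, move up to (6,3)
Step 3: enter (6,3), '.' pass, move up to (5,3)
Step 4: enter (5,3), '.' pass, move up to (4,3)
Step 5: enter (4,3), '.' pass, move up to (3,3)
Step 6: enter (3,3), '.' pass, move up to (2,3)
Step 7: enter (2,3), '.' pass, move up to (1,3)
Step 8: enter (1,3), '.' pass, move up to (0,3)
Step 9: enter (0,3), '.' pass, move up to (-1,3)
Step 10: at (-1,3) — EXIT via top edge, pos 3
Distinct cells visited: 9 (path length 9)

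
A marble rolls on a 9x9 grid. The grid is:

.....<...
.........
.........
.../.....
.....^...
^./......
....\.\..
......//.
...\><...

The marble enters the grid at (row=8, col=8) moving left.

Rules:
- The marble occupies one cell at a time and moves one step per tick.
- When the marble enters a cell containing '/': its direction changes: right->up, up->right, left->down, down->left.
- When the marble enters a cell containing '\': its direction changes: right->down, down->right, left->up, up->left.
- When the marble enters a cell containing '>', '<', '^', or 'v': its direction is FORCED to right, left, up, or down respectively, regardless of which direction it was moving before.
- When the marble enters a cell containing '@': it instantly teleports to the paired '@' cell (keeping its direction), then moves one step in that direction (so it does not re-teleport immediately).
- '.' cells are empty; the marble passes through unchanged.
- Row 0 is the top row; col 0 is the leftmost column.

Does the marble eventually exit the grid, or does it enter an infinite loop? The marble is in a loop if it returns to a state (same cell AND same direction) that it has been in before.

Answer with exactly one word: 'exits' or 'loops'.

Answer: loops

Derivation:
Step 1: enter (8,8), '.' pass, move left to (8,7)
Step 2: enter (8,7), '.' pass, move left to (8,6)
Step 3: enter (8,6), '.' pass, move left to (8,5)
Step 4: enter (8,5), '<' forces left->left, move left to (8,4)
Step 5: enter (8,4), '>' forces left->right, move right to (8,5)
Step 6: enter (8,5), '<' forces right->left, move left to (8,4)
Step 7: at (8,4) dir=left — LOOP DETECTED (seen before)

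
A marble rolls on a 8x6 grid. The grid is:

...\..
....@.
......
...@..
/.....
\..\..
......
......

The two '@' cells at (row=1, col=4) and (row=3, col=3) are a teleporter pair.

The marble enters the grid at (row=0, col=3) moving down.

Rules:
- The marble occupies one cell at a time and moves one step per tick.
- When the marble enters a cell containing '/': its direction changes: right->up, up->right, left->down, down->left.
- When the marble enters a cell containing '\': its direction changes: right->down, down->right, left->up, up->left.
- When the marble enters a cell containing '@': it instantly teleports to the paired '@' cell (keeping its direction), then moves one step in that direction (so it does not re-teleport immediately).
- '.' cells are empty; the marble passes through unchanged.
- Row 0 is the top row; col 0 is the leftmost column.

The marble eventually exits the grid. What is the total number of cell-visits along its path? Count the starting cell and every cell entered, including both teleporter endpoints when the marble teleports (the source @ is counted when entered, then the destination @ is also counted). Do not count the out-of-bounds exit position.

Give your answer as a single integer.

Answer: 3

Derivation:
Step 1: enter (0,3), '\' deflects down->right, move right to (0,4)
Step 2: enter (0,4), '.' pass, move right to (0,5)
Step 3: enter (0,5), '.' pass, move right to (0,6)
Step 4: at (0,6) — EXIT via right edge, pos 0
Path length (cell visits): 3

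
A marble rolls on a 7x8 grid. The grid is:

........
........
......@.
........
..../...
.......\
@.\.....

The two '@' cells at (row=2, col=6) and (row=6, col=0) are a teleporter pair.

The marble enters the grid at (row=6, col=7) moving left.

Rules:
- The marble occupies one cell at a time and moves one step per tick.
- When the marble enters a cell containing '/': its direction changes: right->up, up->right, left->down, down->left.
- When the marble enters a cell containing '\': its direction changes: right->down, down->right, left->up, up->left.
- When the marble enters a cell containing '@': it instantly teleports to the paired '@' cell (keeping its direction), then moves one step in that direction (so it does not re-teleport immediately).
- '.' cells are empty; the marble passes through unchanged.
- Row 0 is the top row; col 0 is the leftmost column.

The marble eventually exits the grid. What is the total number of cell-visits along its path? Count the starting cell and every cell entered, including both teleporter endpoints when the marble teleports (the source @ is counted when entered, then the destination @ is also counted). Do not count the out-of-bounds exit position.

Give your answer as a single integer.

Answer: 12

Derivation:
Step 1: enter (6,7), '.' pass, move left to (6,6)
Step 2: enter (6,6), '.' pass, move left to (6,5)
Step 3: enter (6,5), '.' pass, move left to (6,4)
Step 4: enter (6,4), '.' pass, move left to (6,3)
Step 5: enter (6,3), '.' pass, move left to (6,2)
Step 6: enter (6,2), '\' deflects left->up, move up to (5,2)
Step 7: enter (5,2), '.' pass, move up to (4,2)
Step 8: enter (4,2), '.' pass, move up to (3,2)
Step 9: enter (3,2), '.' pass, move up to (2,2)
Step 10: enter (2,2), '.' pass, move up to (1,2)
Step 11: enter (1,2), '.' pass, move up to (0,2)
Step 12: enter (0,2), '.' pass, move up to (-1,2)
Step 13: at (-1,2) — EXIT via top edge, pos 2
Path length (cell visits): 12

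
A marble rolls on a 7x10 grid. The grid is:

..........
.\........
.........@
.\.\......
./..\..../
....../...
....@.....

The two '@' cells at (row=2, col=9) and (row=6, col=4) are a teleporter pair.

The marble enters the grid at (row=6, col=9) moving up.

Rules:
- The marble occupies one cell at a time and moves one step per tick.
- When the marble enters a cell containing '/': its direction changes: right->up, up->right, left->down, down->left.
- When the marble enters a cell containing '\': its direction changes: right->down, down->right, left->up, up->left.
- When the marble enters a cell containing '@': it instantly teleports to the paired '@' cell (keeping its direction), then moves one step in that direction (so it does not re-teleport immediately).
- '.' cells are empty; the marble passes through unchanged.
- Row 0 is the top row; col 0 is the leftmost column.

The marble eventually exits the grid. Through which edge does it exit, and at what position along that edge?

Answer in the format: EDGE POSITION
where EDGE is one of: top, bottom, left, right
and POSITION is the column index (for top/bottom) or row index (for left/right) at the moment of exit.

Step 1: enter (6,9), '.' pass, move up to (5,9)
Step 2: enter (5,9), '.' pass, move up to (4,9)
Step 3: enter (4,9), '/' deflects up->right, move right to (4,10)
Step 4: at (4,10) — EXIT via right edge, pos 4

Answer: right 4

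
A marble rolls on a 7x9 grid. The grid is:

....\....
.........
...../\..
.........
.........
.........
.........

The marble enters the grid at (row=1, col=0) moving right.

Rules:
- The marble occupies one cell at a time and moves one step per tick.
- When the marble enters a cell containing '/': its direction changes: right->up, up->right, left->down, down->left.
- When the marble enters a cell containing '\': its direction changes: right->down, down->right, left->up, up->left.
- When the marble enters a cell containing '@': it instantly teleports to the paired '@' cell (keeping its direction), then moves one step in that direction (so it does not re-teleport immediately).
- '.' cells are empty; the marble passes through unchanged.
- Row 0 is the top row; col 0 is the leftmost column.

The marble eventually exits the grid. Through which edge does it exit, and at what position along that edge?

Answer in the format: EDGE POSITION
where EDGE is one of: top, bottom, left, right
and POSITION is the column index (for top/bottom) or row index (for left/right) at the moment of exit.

Answer: right 1

Derivation:
Step 1: enter (1,0), '.' pass, move right to (1,1)
Step 2: enter (1,1), '.' pass, move right to (1,2)
Step 3: enter (1,2), '.' pass, move right to (1,3)
Step 4: enter (1,3), '.' pass, move right to (1,4)
Step 5: enter (1,4), '.' pass, move right to (1,5)
Step 6: enter (1,5), '.' pass, move right to (1,6)
Step 7: enter (1,6), '.' pass, move right to (1,7)
Step 8: enter (1,7), '.' pass, move right to (1,8)
Step 9: enter (1,8), '.' pass, move right to (1,9)
Step 10: at (1,9) — EXIT via right edge, pos 1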